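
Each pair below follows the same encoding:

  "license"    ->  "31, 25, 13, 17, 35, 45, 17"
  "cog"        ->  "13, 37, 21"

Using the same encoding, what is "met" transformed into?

l(#12)→31 and i(#9)→25: differences scale by 2, so n = 2·pos + 7. With a=1..z=26, the number is 2·pos + 7.
For met: m=13→33, e=5→17, t=20→47.

33, 17, 47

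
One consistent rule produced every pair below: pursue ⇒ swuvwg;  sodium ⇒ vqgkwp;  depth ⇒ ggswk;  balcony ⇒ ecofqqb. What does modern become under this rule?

The shift depends on letter class: consonant p→s is +3, but vowel u→w is +2. Vowels shift forward by 2 and consonants shift forward by 3.
On modern: m(cons)+3=p, o(vowel)+2=q, d(cons)+3=g, e(vowel)+2=g, r(cons)+3=u, n(cons)+3=q.

pqgguq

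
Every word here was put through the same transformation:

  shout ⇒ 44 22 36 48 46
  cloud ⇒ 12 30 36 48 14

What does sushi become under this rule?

44 48 44 22 24

s(#19)→44 and h(#8)→22: differences scale by 2, so n = 2·pos + 6. The formula is n = 2×(alphabet index, a=1) + 6.
On sushi: s=19→44, u=21→48, s=19→44, h=8→22, i=9→24.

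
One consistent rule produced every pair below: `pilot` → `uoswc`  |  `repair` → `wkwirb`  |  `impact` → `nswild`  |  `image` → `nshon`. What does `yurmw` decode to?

The shift increases by 1 at each position, starting from +5: 5, 6, 7, ….
Undoing it on yurmw: y−5=t, u−6=o, r−7=k, m−8=e, w−9=n.

token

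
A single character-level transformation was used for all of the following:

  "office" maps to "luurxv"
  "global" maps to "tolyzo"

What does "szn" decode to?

Letters are reflected about the middle of the alphabet (position → 25−position): Atbash.
Reversing it on szn: s↔h, z↔a, n↔m.

ham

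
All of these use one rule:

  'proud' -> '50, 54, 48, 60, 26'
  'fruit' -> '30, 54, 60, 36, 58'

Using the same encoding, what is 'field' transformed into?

p(#16)→50 and r(#18)→54: differences scale by 2, so n = 2·pos + 18. Each letter becomes 2×(its alphabet position, a=1..z=26) + 18.
Applying it to field: f=6→30, i=9→36, e=5→28, l=12→42, d=4→26.

30, 36, 28, 42, 26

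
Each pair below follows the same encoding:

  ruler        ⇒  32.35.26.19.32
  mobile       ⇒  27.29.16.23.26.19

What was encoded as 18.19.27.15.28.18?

demand

r is letter #18 and maps to 32: an offset of 14. Each letter is replaced by its alphabet position (a=1..z=26) + 14.
Decoding 18.19.27.15.28.18: 18→(18−14)÷1=4=d, 19→(19−14)÷1=5=e, 27→(27−14)÷1=13=m, 15→(15−14)÷1=1=a, 28→(28−14)÷1=14=n, 18→(18−14)÷1=4=d.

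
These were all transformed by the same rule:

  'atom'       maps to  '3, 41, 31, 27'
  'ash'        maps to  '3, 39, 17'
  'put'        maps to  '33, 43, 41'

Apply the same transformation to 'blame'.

The formula is n = 2×(alphabet index, a=1) + 1.
For blame: b=2→5, l=12→25, a=1→3, m=13→27, e=5→11.

5, 25, 3, 27, 11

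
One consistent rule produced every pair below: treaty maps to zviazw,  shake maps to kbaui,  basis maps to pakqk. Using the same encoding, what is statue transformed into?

Treating letters as 0–25, the rule is x ↦ 15x + 0 (mod 26).
Applying it to statue: s(18)→15·18+0≡10=k; t(19)→15·19+0≡25=z; a(0)→15·0+0≡0=a; t(19)→15·19+0≡25=z; u(20)→15·20+0≡14=o; e(4)→15·4+0≡8=i (all mod 26).

kzazoi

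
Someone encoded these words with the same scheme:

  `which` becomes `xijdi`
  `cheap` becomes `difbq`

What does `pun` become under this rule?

Compare letters: w→x is +1, h→i is +1, i→j is +1 — a constant shift. Each letter is shifted forward by 1 in the alphabet (a Caesar shift of +1).
Applying it to pun: p+1=q, u+1=v, n+1=o.

qvo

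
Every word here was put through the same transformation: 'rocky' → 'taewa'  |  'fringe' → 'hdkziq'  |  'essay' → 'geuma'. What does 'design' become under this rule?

fquuiz

Shifts by position in rocky: pos 0: r→t (+2), pos 1: o→a (+12), pos 2: c→e (+2), pos 3: k→w (+12) — repeating every 2. The shifts repeat in a cycle of length 2: positions 0,1,… shift by +2, +12, then the pattern repeats.
On design: d+2=f, e+12=q, s+2=u, i+12=u, g+2=i, n+12=z.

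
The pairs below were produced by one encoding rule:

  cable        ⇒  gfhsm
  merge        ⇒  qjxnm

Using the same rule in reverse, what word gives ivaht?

equal

Each letter shifts forward by (position + 4), i.e. 4, 5, 6, … — the shift grows by one for each successive letter.
Decoding ivaht: i−4=e, v−5=q, a−6=u, h−7=a, t−8=l.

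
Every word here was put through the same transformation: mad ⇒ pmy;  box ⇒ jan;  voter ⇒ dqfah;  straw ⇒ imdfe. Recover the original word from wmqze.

sneak

The output letters match the input read backwards, each shifted +12: mad reversed is dam. The word is reversed, then every letter is shifted forward by 12.
Undoing it on wmqze: shift back: w−12=k, m−12=a, q−12=e, z−12=n, e−12=s → kaens; then reverse → sneak.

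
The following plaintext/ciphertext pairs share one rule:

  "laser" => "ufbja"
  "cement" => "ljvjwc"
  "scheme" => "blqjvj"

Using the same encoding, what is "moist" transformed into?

The shift depends on letter class: consonant l→u is +9, but vowel a→f is +5. Two shifts are in play — +5 for a/e/i/o/u, +9 for every other letter.
For moist: m(cons)+9=v, o(vowel)+5=t, i(vowel)+5=n, s(cons)+9=b, t(cons)+9=c.

vtnbc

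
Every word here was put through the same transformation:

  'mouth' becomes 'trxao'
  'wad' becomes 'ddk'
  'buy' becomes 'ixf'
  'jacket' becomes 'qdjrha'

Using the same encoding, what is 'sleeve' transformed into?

zshhch

The shift depends on letter class: consonant m→t is +7, but vowel o→r is +3. Vowels shift forward by 3 and consonants shift forward by 7.
On sleeve: s(cons)+7=z, l(cons)+7=s, e(vowel)+3=h, e(vowel)+3=h, v(cons)+7=c, e(vowel)+3=h.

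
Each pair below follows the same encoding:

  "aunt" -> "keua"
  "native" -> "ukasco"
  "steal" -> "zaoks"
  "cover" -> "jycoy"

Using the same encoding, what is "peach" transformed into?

wokjo

The shift depends on letter class: consonant n→u is +7, but vowel a→k is +10. Two shifts are in play — +10 for a/e/i/o/u, +7 for every other letter.
For peach: p(cons)+7=w, e(vowel)+10=o, a(vowel)+10=k, c(cons)+7=j, h(cons)+7=o.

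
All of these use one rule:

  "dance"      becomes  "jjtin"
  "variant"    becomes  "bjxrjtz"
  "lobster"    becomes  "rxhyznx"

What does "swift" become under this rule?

The rule splits by letter class: vowels +9, consonants +6.
For swift: s(cons)+6=y, w(cons)+6=c, i(vowel)+9=r, f(cons)+6=l, t(cons)+6=z.

ycrlz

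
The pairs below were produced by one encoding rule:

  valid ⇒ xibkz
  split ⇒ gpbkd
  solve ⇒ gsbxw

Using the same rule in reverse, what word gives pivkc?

v(21)→x(23) and a(0)→i(8) fit y≡23x+8 (mod 26); the inverse of 23 mod 26 is 17. This is an affine cipher: with a=0,…,z=25, each position x becomes (23x+8) mod 26.
Reversing it on pivkc: p(15)→17·(15−8)≡15=p; i(8)→17·(8−8)≡0=a; v(21)→17·(21−8)≡13=n; k(10)→17·(10−8)≡8=i; c(2)→17·(2−8)≡2=c (all mod 26).

panic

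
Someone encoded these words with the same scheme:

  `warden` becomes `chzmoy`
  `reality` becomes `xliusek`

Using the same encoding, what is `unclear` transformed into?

In warden: w→c is +6, a→h is +7, r→z is +8, d→m is +9 — the shift increases by 1 each position. Each letter shifts forward by (position + 6), i.e. 6, 7, 8, … — the shift grows by one for each successive letter.
Applying it to unclear: u+6=a, n+7=u, c+8=k, l+9=u, e+10=o, a+11=l, r+12=d.

aukuold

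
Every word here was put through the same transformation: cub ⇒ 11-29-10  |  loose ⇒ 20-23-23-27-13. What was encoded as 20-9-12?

lad

Each letter is replaced by its alphabet position (a=1..z=26) + 8.
Decoding 20-9-12: 20→(20−8)÷1=12=l, 9→(9−8)÷1=1=a, 12→(12−8)÷1=4=d.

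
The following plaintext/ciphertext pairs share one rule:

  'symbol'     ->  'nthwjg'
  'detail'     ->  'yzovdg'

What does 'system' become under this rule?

Compare letters: s→n is +21, y→t is +21, m→h is +21 — a constant shift. It's a constant shift of +21 (ROT21).
For system: s+21=n, y+21=t, s+21=n, t+21=o, e+21=z, m+21=h.

ntnozh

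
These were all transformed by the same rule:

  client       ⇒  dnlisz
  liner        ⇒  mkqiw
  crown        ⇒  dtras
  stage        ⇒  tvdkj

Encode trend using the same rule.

Letter i (0-indexed) is shifted by i+1, so successive shifts are 1, 2, 3, ….
Applying it to trend: t+1=u, r+2=t, e+3=h, n+4=r, d+5=i.

uthri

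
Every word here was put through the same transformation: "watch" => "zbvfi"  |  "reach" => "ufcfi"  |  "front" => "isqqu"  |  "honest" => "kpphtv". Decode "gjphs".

diner

Shifts by position in watch: pos 0: w→z (+3), pos 1: a→b (+1), pos 2: t→v (+2), pos 3: c→f (+3), pos 4: h→i (+1) — repeating every 3. A repeating key of period 3 is used — shifts +3, +1, +2 over and over.
Reversing it on gjphs: g−3=d, j−1=i, p−2=n, h−3=e, s−1=r.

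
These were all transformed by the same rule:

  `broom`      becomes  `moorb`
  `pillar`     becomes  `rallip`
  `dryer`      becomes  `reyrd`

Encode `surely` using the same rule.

ylerus

The output letters match the input read backwards: broom reversed is moorb. The word is simply reversed.
Applying it to surely: reverse → ylerus.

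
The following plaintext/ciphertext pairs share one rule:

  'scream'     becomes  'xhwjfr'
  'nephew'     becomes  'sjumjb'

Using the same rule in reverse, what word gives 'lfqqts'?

Compare letters: s→x is +5, c→h is +5, r→w is +5 — a constant shift. This is a Caesar cipher with shift 5.
Decoding lfqqts: l−5=g, f−5=a, q−5=l, q−5=l, t−5=o, s−5=n.

gallon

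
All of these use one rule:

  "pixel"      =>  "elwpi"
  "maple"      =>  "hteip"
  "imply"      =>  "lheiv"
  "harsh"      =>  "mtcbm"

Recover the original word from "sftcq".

p(15)→e(4) and i(8)→l(11) fit y≡25x+19 (mod 26); the inverse of 25 mod 26 is 25. Treating letters as 0–25, the rule is x ↦ 25x + 19 (mod 26).
Reversing it on sftcq: s(18)→25·(18−19)≡1=b; f(5)→25·(5−19)≡14=o; t(19)→25·(19−19)≡0=a; c(2)→25·(2−19)≡17=r; q(16)→25·(16−19)≡3=d (all mod 26).

board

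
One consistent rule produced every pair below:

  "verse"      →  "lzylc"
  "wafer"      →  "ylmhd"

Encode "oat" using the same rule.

ahv

The output letters match the input read backwards, each shifted +7: verse reversed is esrev. The word is reversed, then every letter is shifted forward by 7.
For oat: reverse → tao; then shift: t+7=a, a+7=h, o+7=v.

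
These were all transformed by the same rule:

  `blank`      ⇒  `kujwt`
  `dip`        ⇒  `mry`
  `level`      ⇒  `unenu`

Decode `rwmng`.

index

Each letter is shifted forward by 9 in the alphabet (a Caesar shift of +9).
Decoding rwmng: r−9=i, w−9=n, m−9=d, n−9=e, g−9=x.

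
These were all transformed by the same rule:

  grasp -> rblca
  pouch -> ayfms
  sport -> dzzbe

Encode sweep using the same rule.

Shifts by position in grasp: pos 0: g→r (+11), pos 1: r→b (+10), pos 2: a→l (+11), pos 3: s→c (+10) — repeating every 2. The shifts repeat in a cycle of length 2: positions 0,1,… shift by +11, +10, then the pattern repeats.
On sweep: s+11=d, w+10=g, e+11=p, e+10=o, p+11=a.

dgpoa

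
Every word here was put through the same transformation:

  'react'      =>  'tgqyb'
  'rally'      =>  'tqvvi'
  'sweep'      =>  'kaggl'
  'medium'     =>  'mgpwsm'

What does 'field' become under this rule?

r(17)→t(19) and e(4)→g(6) fit y≡17x+16 (mod 26); the inverse of 17 mod 26 is 23. This is an affine cipher: with a=0,…,z=25, each position x becomes (17x+16) mod 26.
Applying it to field: f(5)→17·5+16≡23=x; i(8)→17·8+16≡22=w; e(4)→17·4+16≡6=g; l(11)→17·11+16≡21=v; d(3)→17·3+16≡15=p (all mod 26).

xwgvp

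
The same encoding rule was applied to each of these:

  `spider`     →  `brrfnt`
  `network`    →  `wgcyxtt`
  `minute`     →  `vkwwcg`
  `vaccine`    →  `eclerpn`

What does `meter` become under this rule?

A repeating key of period 2 is used — shifts +9, +2 over and over.
For meter: m+9=v, e+2=g, t+9=c, e+2=g, r+9=a.

vgcga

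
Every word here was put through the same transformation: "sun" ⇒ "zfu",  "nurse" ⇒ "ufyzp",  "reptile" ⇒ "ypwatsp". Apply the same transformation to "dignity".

The shift depends on letter class: consonant s→z is +7, but vowel u→f is +11. The rule splits by letter class: vowels +11, consonants +7.
Applying it to dignity: d(cons)+7=k, i(vowel)+11=t, g(cons)+7=n, n(cons)+7=u, i(vowel)+11=t, t(cons)+7=a, y(cons)+7=f.

ktnutaf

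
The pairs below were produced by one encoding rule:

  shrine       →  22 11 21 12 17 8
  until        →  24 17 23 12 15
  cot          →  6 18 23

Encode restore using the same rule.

21 8 22 23 18 21 8

s is letter #19 and maps to 22: an offset of 3. Each letter is replaced by its alphabet position (a=1..z=26) + 3.
On restore: r=18→21, e=5→8, s=19→22, t=20→23, o=15→18, r=18→21, e=5→8.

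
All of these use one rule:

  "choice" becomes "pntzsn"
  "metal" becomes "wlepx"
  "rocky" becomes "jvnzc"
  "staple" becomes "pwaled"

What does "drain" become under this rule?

ytlco

The output letters match the input read backwards, each shifted +11: choice reversed is eciohc. Read the word backwards and shift each letter +11.
Applying it to drain: reverse → niard; then shift: n+11=y, i+11=t, a+11=l, r+11=c, d+11=o.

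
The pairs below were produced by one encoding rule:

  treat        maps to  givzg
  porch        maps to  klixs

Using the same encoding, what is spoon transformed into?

Letters are reflected about the middle of the alphabet (position → 25−position): Atbash.
For spoon: s↔h, p↔k, o↔l, o↔l, n↔m.

hkllm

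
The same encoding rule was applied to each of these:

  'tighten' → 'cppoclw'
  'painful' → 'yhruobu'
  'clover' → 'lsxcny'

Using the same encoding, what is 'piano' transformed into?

Shifts by position in tighten: pos 0: t→c (+9), pos 1: i→p (+7), pos 2: g→p (+9), pos 3: h→o (+7) — repeating every 2. The shifts repeat in a cycle of length 2: positions 0,1,… shift by +9, +7, then the pattern repeats.
For piano: p+9=y, i+7=p, a+9=j, n+7=u, o+9=x.

ypjux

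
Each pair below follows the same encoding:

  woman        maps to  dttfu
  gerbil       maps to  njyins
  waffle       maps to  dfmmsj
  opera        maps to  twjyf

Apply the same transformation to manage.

tfufnj

The shift depends on letter class: consonant w→d is +7, but vowel o→t is +5. Two shifts are in play — +5 for a/e/i/o/u, +7 for every other letter.
For manage: m(cons)+7=t, a(vowel)+5=f, n(cons)+7=u, a(vowel)+5=f, g(cons)+7=n, e(vowel)+5=j.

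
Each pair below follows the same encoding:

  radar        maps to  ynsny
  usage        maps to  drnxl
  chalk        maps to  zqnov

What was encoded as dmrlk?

upset

Each letter's alphabet position (a=0..z=25) is mapped through 19·x+13 mod 26 — an affine cipher.
Reversing it on dmrlk: d(3)→11·(3−13)≡20=u; m(12)→11·(12−13)≡15=p; r(17)→11·(17−13)≡18=s; l(11)→11·(11−13)≡4=e; k(10)→11·(10−13)≡19=t (all mod 26).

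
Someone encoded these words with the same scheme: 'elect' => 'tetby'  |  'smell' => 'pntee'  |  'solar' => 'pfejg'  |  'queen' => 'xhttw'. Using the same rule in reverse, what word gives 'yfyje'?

e(4)→t(19) and l(11)→e(4) fit y≡9x+9 (mod 26); the inverse of 9 mod 26 is 3. Each letter's alphabet position (a=0..z=25) is mapped through 9·x+9 mod 26 — an affine cipher.
Undoing it on yfyje: y(24)→3·(24−9)≡19=t; f(5)→3·(5−9)≡14=o; y(24)→3·(24−9)≡19=t; j(9)→3·(9−9)≡0=a; e(4)→3·(4−9)≡11=l (all mod 26).

total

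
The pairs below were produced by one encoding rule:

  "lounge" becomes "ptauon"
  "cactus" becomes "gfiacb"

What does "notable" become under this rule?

Each letter shifts forward by (position + 4), i.e. 4, 5, 6, … — the shift grows by one for each successive letter.
On notable: n+4=r, o+5=t, t+6=z, a+7=h, b+8=j, l+9=u, e+10=o.

rtzhjuo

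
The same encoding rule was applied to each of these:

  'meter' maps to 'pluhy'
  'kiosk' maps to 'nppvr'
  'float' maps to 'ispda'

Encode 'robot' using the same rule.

uvcra

The shifts repeat in a cycle of length 3: positions 0,1,… shift by +3, +7, +1, then the pattern repeats.
Applying it to robot: r+3=u, o+7=v, b+1=c, o+3=r, t+7=a.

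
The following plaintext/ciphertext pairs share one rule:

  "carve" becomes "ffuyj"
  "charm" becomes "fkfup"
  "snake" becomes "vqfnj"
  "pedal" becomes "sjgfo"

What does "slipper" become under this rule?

vonssju

The rule splits by letter class: vowels +5, consonants +3.
On slipper: s(cons)+3=v, l(cons)+3=o, i(vowel)+5=n, p(cons)+3=s, p(cons)+3=s, e(vowel)+5=j, r(cons)+3=u.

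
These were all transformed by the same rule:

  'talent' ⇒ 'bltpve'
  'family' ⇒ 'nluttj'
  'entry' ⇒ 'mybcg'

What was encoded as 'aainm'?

space

Shifts by position in talent: pos 0: t→b (+8), pos 1: a→l (+11), pos 2: l→t (+8), pos 3: e→p (+11) — repeating every 2. The shifts repeat in a cycle of length 2: positions 0,1,… shift by +8, +11, then the pattern repeats.
Reversing it on aainm: a−8=s, a−11=p, i−8=a, n−11=c, m−8=e.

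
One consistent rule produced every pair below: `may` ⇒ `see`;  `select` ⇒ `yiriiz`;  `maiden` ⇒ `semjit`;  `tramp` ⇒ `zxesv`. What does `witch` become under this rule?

The shift depends on letter class: consonant m→s is +6, but vowel a→e is +4. Two shifts are in play — +4 for a/e/i/o/u, +6 for every other letter.
For witch: w(cons)+6=c, i(vowel)+4=m, t(cons)+6=z, c(cons)+6=i, h(cons)+6=n.

cmzin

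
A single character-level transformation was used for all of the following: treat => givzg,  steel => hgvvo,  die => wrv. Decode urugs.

fifth

Each letter is replaced by its mirror in the alphabet: a↔z, b↔y, c↔x, and so on (the Atbash cipher).
Decoding urugs: u↔f, r↔i, u↔f, g↔t, s↔h.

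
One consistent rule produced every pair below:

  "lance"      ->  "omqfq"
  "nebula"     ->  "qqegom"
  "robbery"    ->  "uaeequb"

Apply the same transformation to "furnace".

The shift depends on letter class: consonant l→o is +3, but vowel a→m is +12. Vowels shift forward by 12 and consonants shift forward by 3.
On furnace: f(cons)+3=i, u(vowel)+12=g, r(cons)+3=u, n(cons)+3=q, a(vowel)+12=m, c(cons)+3=f, e(vowel)+12=q.

iguqmfq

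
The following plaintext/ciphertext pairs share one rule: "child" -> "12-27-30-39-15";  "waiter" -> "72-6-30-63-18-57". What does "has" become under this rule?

c(#3)→12 and h(#8)→27: differences scale by 3, so n = 3·pos + 3. Each letter becomes 3×(its alphabet position, a=1..z=26) + 3.
Applying it to has: h=8→27, a=1→6, s=19→60.

27-6-60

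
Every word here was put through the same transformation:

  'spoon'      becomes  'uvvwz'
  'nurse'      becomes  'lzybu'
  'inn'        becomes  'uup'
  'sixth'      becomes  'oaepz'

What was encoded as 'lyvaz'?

store

The output letters match the input read backwards, each shifted +7: spoon reversed is noops. The word is reversed, then every letter is shifted forward by 7.
Undoing it on lyvaz: shift back: l−7=e, y−7=r, v−7=o, a−7=t, z−7=s → erots; then reverse → store.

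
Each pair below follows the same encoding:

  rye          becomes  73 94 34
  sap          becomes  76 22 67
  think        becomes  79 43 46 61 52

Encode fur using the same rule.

37 82 73

With a=1..z=26, the number is 3·pos + 19.
On fur: f=6→37, u=21→82, r=18→73.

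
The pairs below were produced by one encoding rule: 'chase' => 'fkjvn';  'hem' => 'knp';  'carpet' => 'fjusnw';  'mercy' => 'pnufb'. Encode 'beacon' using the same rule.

The rule splits by letter class: vowels +9, consonants +3.
For beacon: b(cons)+3=e, e(vowel)+9=n, a(vowel)+9=j, c(cons)+3=f, o(vowel)+9=x, n(cons)+3=q.

enjfxq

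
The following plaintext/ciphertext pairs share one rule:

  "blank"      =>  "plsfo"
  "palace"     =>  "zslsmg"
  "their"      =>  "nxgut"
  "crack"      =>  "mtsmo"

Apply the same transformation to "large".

Each letter's alphabet position (a=0..z=25) is mapped through 23·x+18 mod 26 — an affine cipher.
On large: l(11)→23·11+18≡11=l; a(0)→23·0+18≡18=s; r(17)→23·17+18≡19=t; g(6)→23·6+18≡0=a; e(4)→23·4+18≡6=g (all mod 26).

lstag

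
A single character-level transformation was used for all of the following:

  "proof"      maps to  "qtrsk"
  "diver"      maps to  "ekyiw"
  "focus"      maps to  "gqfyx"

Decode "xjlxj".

white

In proof: p→q is +1, r→t is +2, o→r is +3, o→s is +4 — the shift increases by 1 each position. Each letter shifts forward by (position + 1), i.e. 1, 2, 3, … — the shift grows by one for each successive letter.
Reversing it on xjlxj: x−1=w, j−2=h, l−3=i, x−4=t, j−5=e.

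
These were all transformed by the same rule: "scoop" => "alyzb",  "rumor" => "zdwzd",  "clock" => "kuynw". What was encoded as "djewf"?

In scoop: s→a is +8, c→l is +9, o→y is +10, o→z is +11 — the shift increases by 1 each position. The shift increases by 1 at each position, starting from +8: 8, 9, 10, ….
Reversing it on djewf: d−8=v, j−9=a, e−10=u, w−11=l, f−12=t.

vault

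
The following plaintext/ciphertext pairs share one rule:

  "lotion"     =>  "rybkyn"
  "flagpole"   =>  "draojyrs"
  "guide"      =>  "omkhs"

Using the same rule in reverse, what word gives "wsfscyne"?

ceremony

l(11)→r(17) and o(14)→y(24) fit y≡11x+0 (mod 26); the inverse of 11 mod 26 is 19. Treating letters as 0–25, the rule is x ↦ 11x + 0 (mod 26).
Decoding wsfscyne: w(22)→19·(22−0)≡2=c; s(18)→19·(18−0)≡4=e; f(5)→19·(5−0)≡17=r; s(18)→19·(18−0)≡4=e; c(2)→19·(2−0)≡12=m; y(24)→19·(24−0)≡14=o; n(13)→19·(13−0)≡13=n; e(4)→19·(4−0)≡24=y (all mod 26).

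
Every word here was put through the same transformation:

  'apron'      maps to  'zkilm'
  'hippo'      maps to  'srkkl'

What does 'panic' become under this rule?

kzmrx

Letters are reflected about the middle of the alphabet (position → 25−position): Atbash.
On panic: p↔k, a↔z, n↔m, i↔r, c↔x.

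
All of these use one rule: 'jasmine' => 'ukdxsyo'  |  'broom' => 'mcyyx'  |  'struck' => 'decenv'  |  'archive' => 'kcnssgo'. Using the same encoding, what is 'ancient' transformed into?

kynsoye

The shift depends on letter class: consonant j→u is +11, but vowel a→k is +10. Vowels shift forward by 10 and consonants shift forward by 11.
On ancient: a(vowel)+10=k, n(cons)+11=y, c(cons)+11=n, i(vowel)+10=s, e(vowel)+10=o, n(cons)+11=y, t(cons)+11=e.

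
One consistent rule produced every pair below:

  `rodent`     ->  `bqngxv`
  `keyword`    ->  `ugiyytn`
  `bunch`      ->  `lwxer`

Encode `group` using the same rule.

It's a Vigenère-style cipher with numeric key [10,2]: position i shifts by key[i mod 2].
On group: g+10=q, r+2=t, o+10=y, u+2=w, p+10=z.

qtywz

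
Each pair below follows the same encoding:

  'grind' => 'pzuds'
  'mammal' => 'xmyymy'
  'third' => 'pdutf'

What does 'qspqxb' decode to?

pledge

The output letters match the input read backwards, each shifted +12: grind reversed is dnirg. Read the word backwards and shift each letter +12.
Reversing it on qspqxb: shift back: q−12=e, s−12=g, p−12=d, q−12=e, x−12=l, b−12=p → egdelp; then reverse → pledge.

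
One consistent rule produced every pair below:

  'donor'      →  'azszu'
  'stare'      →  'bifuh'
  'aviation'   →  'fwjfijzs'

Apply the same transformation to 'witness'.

d(3)→a(0) and o(14)→z(25) fit y≡7x+5 (mod 26); the inverse of 7 mod 26 is 15. Each letter's alphabet position (a=0..z=25) is mapped through 7·x+5 mod 26 — an affine cipher.
For witness: w(22)→7·22+5≡3=d; i(8)→7·8+5≡9=j; t(19)→7·19+5≡8=i; n(13)→7·13+5≡18=s; e(4)→7·4+5≡7=h; s(18)→7·18+5≡1=b; s(18)→7·18+5≡1=b (all mod 26).

djishbb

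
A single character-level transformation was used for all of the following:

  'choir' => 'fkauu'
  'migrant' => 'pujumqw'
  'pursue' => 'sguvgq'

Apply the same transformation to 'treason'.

Vowels shift forward by 12 and consonants shift forward by 3.
For treason: t(cons)+3=w, r(cons)+3=u, e(vowel)+12=q, a(vowel)+12=m, s(cons)+3=v, o(vowel)+12=a, n(cons)+3=q.

wuqmvaq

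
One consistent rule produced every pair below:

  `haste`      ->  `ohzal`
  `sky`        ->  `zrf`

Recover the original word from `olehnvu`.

Compare letters: h→o is +7, a→h is +7, s→z is +7 — a constant shift. Every letter moves 7 places later in the alphabet, wrapping around z→a.
Reversing it on olehnvu: o−7=h, l−7=e, e−7=x, h−7=a, n−7=g, v−7=o, u−7=n.

hexagon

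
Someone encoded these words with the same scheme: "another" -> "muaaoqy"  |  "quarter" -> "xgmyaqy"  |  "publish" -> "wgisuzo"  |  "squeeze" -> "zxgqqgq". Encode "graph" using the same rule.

Vowels shift forward by 12 and consonants shift forward by 7.
Applying it to graph: g(cons)+7=n, r(cons)+7=y, a(vowel)+12=m, p(cons)+7=w, h(cons)+7=o.

nymwo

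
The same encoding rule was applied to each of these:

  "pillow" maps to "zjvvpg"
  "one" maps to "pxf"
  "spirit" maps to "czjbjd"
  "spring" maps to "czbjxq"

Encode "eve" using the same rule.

fff

The shift depends on letter class: consonant p→z is +10, but vowel i→j is +1. Two shifts are in play — +1 for a/e/i/o/u, +10 for every other letter.
On eve: e(vowel)+1=f, v(cons)+10=f, e(vowel)+1=f.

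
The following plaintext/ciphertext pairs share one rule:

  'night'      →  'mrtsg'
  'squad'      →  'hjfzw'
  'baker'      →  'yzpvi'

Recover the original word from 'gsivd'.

threw

Each pair mirrors across the alphabet (n↔m, i↔r, g↔t): positions sum to 25. Letters are reflected about the middle of the alphabet (position → 25−position): Atbash.
Decoding gsivd: g↔t, s↔h, i↔r, v↔e, d↔w.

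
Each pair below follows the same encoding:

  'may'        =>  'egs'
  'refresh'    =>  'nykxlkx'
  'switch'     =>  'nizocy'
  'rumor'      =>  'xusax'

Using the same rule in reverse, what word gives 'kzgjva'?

update

The output letters match the input read backwards, each shifted +6: may reversed is yam. Read the word backwards and shift each letter +6.
Undoing it on kzgjva: shift back: k−6=e, z−6=t, g−6=a, j−6=d, v−6=p, a−6=u → etadpu; then reverse → update.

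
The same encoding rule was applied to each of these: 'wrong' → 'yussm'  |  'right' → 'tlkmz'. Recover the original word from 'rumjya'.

In wrong: w→y is +2, r→u is +3, o→s is +4, n→s is +5 — the shift increases by 1 each position. The shift increases by 1 at each position, starting from +2: 2, 3, 4, ….
Reversing it on rumjya: r−2=p, u−3=r, m−4=i, j−5=e, y−6=s, a−7=t.

priest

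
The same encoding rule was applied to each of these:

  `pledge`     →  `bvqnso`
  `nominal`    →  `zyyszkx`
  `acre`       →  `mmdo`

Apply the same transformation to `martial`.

ykddukx

A repeating key of period 2 is used — shifts +12, +10 over and over.
For martial: m+12=y, a+10=k, r+12=d, t+10=d, i+12=u, a+10=k, l+12=x.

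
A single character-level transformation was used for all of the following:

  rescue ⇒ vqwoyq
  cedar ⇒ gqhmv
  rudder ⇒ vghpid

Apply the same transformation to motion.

Shifts by position in rescue: pos 0: r→v (+4), pos 1: e→q (+12), pos 2: s→w (+4), pos 3: c→o (+12) — repeating every 2. A repeating key of period 2 is used — shifts +4, +12 over and over.
For motion: m+4=q, o+12=a, t+4=x, i+12=u, o+4=s, n+12=z.

qaxusz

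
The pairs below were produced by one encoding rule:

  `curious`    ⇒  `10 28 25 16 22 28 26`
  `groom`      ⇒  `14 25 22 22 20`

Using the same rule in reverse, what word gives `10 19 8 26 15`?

clash

c is letter #3 and maps to 10: an offset of 7. The number is (letter's place in the alphabet, a=1) + 7.
Decoding 10 19 8 26 15: 10→(10−7)÷1=3=c, 19→(19−7)÷1=12=l, 8→(8−7)÷1=1=a, 26→(26−7)÷1=19=s, 15→(15−7)÷1=8=h.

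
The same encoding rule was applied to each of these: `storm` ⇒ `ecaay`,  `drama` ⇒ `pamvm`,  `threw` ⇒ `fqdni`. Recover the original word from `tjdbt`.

harsh

Shifts by position in storm: pos 0: s→e (+12), pos 1: t→c (+9), pos 2: o→a (+12), pos 3: r→a (+9) — repeating every 2. It's a Vigenère-style cipher with numeric key [12,9]: position i shifts by key[i mod 2].
Reversing it on tjdbt: t−12=h, j−9=a, d−12=r, b−9=s, t−12=h.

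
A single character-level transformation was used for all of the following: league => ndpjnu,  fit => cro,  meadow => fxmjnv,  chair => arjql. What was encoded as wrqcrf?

within

The output letters match the input read backwards, each shifted +9: league reversed is eugael. The word is reversed, then every letter is shifted forward by 9.
Reversing it on wrqcrf: shift back: w−9=n, r−9=i, q−9=h, c−9=t, r−9=i, f−9=w → nihtiw; then reverse → within.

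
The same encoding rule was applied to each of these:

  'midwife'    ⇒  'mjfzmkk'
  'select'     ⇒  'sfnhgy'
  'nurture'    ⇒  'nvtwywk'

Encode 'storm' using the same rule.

In midwife: m→m is +0, i→j is +1, d→f is +2, w→z is +3 — the shift increases by 1 each position. Letter i (0-indexed) is shifted by i+0, so successive shifts are 0, 1, 2, ….
Applying it to storm: s+0=s, t+1=u, o+2=q, r+3=u, m+4=q.

suquq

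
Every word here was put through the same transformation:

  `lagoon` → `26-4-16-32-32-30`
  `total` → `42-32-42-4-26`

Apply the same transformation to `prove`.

The formula is n = 2×(alphabet index, a=1) + 2.
For prove: p=16→34, r=18→38, o=15→32, v=22→46, e=5→12.

34-38-32-46-12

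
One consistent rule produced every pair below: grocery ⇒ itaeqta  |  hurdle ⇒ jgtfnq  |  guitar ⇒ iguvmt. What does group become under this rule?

itagr

The shift depends on letter class: consonant g→i is +2, but vowel o→a is +12. Two shifts are in play — +12 for a/e/i/o/u, +2 for every other letter.
For group: g(cons)+2=i, r(cons)+2=t, o(vowel)+12=a, u(vowel)+12=g, p(cons)+2=r.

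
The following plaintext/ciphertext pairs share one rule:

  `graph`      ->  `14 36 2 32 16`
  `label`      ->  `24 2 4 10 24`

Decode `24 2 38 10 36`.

With a=1..z=26, the number is 2·pos.
Decoding 24 2 38 10 36: 24→(24−0)÷2=12=l, 2→(2−0)÷2=1=a, 38→(38−0)÷2=19=s, 10→(10−0)÷2=5=e, 36→(36−0)÷2=18=r.

laser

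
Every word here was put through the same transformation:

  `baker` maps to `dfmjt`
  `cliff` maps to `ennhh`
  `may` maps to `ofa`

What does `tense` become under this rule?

vjpuj

The shift depends on letter class: consonant b→d is +2, but vowel a→f is +5. Two shifts are in play — +5 for a/e/i/o/u, +2 for every other letter.
For tense: t(cons)+2=v, e(vowel)+5=j, n(cons)+2=p, s(cons)+2=u, e(vowel)+5=j.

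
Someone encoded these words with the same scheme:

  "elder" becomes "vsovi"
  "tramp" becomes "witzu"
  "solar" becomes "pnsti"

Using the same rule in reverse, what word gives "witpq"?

e(4)→v(21) and l(11)→s(18) fit y≡7x+19 (mod 26); the inverse of 7 mod 26 is 15. Each letter's alphabet position (a=0..z=25) is mapped through 7·x+19 mod 26 — an affine cipher.
Reversing it on witpq: w(22)→15·(22−19)≡19=t; i(8)→15·(8−19)≡17=r; t(19)→15·(19−19)≡0=a; p(15)→15·(15−19)≡18=s; q(16)→15·(16−19)≡7=h (all mod 26).

trash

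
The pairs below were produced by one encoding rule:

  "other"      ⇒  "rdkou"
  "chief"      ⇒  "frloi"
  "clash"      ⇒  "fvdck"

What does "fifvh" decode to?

Shifts by position in other: pos 0: o→r (+3), pos 1: t→d (+10), pos 2: h→k (+3), pos 3: e→o (+10) — repeating every 2. A repeating key of period 2 is used — shifts +3, +10 over and over.
Undoing it on fifvh: f−3=c, i−10=y, f−3=c, v−10=l, h−3=e.

cycle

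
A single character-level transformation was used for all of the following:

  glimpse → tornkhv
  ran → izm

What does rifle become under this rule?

iruov

Each pair mirrors across the alphabet (g↔t, l↔o, i↔r): positions sum to 25. Each letter is replaced by its mirror in the alphabet: a↔z, b↔y, c↔x, and so on (the Atbash cipher).
For rifle: r↔i, i↔r, f↔u, l↔o, e↔v.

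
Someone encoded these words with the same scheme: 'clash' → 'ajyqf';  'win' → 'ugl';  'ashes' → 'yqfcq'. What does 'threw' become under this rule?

Compare letters: c→a is +24, l→j is +24, a→y is +24 — a constant shift. It's a constant shift of +24 (ROT24).
Applying it to threw: t+24=r, h+24=f, r+24=p, e+24=c, w+24=u.

rfpcu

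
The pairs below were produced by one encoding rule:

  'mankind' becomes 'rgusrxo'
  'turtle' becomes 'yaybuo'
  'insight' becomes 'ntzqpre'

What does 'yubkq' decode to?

touch

In mankind: m→r is +5, a→g is +6, n→u is +7, k→s is +8 — the shift increases by 1 each position. Letter i (0-indexed) is shifted by i+5, so successive shifts are 5, 6, 7, ….
Reversing it on yubkq: y−5=t, u−6=o, b−7=u, k−8=c, q−9=h.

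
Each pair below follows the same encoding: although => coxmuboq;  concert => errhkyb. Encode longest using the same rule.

nrrlkzb

The shift increases by 1 at each position, starting from +2: 2, 3, 4, ….
On longest: l+2=n, o+3=r, n+4=r, g+5=l, e+6=k, s+7=z, t+8=b.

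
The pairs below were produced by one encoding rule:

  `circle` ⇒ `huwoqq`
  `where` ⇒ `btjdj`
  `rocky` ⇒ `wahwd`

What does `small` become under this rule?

The shifts repeat in a cycle of length 2: positions 0,1,… shift by +5, +12, then the pattern repeats.
Applying it to small: s+5=x, m+12=y, a+5=f, l+12=x, l+5=q.

xyfxq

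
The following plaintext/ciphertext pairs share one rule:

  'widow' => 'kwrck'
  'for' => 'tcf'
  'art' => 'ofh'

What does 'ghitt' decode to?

stuff

Compare letters: w→k is +14, i→w is +14, d→r is +14 — a constant shift. This is a Caesar cipher with shift 14.
Decoding ghitt: g−14=s, h−14=t, i−14=u, t−14=f, t−14=f.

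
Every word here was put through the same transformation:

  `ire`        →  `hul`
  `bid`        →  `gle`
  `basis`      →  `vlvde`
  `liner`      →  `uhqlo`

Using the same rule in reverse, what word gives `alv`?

Two steps: reverse the string, then apply a Caesar shift of +3.
Reversing it on alv: shift back: a−3=x, l−3=i, v−3=s → xis; then reverse → six.

six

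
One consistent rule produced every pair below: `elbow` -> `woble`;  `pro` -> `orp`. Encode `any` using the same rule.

The output letters match the input read backwards: elbow reversed is woble. The word is simply reversed.
For any: reverse → yna.

yna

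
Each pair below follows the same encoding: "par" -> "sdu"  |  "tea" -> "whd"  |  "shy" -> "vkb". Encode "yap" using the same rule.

bds

Compare letters: p→s is +3, a→d is +3, r→u is +3 — a constant shift. Each letter is shifted forward by 3 in the alphabet (a Caesar shift of +3).
For yap: y+3=b, a+3=d, p+3=s.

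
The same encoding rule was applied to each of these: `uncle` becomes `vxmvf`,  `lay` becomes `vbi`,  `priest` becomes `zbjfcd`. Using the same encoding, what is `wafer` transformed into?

gbpfb

Vowels shift forward by 1 and consonants shift forward by 10.
On wafer: w(cons)+10=g, a(vowel)+1=b, f(cons)+10=p, e(vowel)+1=f, r(cons)+10=b.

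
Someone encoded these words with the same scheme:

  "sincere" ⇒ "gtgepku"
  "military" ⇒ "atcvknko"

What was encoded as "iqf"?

dog

The output letters match the input read backwards, each shifted +2: sincere reversed is erecnis. Read the word backwards and shift each letter +2.
Decoding iqf: shift back: i−2=g, q−2=o, f−2=d → god; then reverse → dog.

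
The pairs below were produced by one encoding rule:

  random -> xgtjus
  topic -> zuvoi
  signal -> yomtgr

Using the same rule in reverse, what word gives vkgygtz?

Compare letters: r→x is +6, a→g is +6, n→t is +6 — a constant shift. This is a Caesar cipher with shift 6.
Decoding vkgygtz: v−6=p, k−6=e, g−6=a, y−6=s, g−6=a, t−6=n, z−6=t.

peasant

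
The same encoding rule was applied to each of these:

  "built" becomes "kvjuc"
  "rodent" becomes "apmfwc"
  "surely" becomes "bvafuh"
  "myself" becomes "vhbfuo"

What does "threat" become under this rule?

Vowels shift forward by 1 and consonants shift forward by 9.
Applying it to threat: t(cons)+9=c, h(cons)+9=q, r(cons)+9=a, e(vowel)+1=f, a(vowel)+1=b, t(cons)+9=c.

cqafbc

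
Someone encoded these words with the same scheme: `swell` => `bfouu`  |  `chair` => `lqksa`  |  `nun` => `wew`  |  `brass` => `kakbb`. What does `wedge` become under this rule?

fompo

The shift depends on letter class: consonant s→b is +9, but vowel e→o is +10. Vowels shift forward by 10 and consonants shift forward by 9.
For wedge: w(cons)+9=f, e(vowel)+10=o, d(cons)+9=m, g(cons)+9=p, e(vowel)+10=o.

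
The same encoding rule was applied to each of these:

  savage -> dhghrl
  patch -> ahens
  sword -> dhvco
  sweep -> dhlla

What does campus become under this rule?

nhxabd

The shift depends on letter class: consonant s→d is +11, but vowel a→h is +7. The rule splits by letter class: vowels +7, consonants +11.
Applying it to campus: c(cons)+11=n, a(vowel)+7=h, m(cons)+11=x, p(cons)+11=a, u(vowel)+7=b, s(cons)+11=d.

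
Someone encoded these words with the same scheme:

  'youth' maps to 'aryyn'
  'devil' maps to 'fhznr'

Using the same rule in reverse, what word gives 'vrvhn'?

In youth: y→a is +2, o→r is +3, u→y is +4, t→y is +5 — the shift increases by 1 each position. The shift increases by 1 at each position, starting from +2: 2, 3, 4, ….
Decoding vrvhn: v−2=t, r−3=o, v−4=r, h−5=c, n−6=h.

torch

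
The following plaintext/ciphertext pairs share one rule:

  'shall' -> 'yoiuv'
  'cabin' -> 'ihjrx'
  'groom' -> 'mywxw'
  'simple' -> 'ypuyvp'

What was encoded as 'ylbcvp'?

settle

In shall: s→y is +6, h→o is +7, a→i is +8, l→u is +9 — the shift increases by 1 each position. The shift increases by 1 at each position, starting from +6: 6, 7, 8, ….
Decoding ylbcvp: y−6=s, l−7=e, b−8=t, c−9=t, v−10=l, p−11=e.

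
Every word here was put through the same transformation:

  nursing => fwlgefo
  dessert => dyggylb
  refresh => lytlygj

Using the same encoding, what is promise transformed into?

n(13)→f(5) and u(20)→w(22) fit y≡21x+18 (mod 26); the inverse of 21 mod 26 is 5. Each letter's alphabet position (a=0..z=25) is mapped through 21·x+18 mod 26 — an affine cipher.
For promise: p(15)→21·15+18≡21=v; r(17)→21·17+18≡11=l; o(14)→21·14+18≡0=a; m(12)→21·12+18≡10=k; i(8)→21·8+18≡4=e; s(18)→21·18+18≡6=g; e(4)→21·4+18≡24=y (all mod 26).

vlakegy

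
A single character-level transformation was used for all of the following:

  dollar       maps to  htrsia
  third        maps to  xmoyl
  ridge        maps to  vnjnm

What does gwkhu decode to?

The shift increases by 1 at each position, starting from +4: 4, 5, 6, ….
Undoing it on gwkhu: g−4=c, w−5=r, k−6=e, h−7=a, u−8=m.

cream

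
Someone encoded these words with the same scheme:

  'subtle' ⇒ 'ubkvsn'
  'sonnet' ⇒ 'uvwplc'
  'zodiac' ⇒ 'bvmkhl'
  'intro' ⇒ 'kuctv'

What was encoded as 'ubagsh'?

surely

A repeating key of period 3 is used — shifts +2, +7, +9 over and over.
Decoding ubagsh: u−2=s, b−7=u, a−9=r, g−2=e, s−7=l, h−9=y.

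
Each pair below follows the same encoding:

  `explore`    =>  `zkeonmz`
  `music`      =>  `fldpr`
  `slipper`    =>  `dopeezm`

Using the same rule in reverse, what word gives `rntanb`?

This is an affine cipher: with a=0,…,z=25, each position x becomes (17x+9) mod 26.
Undoing it on rntanb: r(17)→23·(17−9)≡2=c; n(13)→23·(13−9)≡14=o; t(19)→23·(19−9)≡22=w; a(0)→23·(0−9)≡1=b; n(13)→23·(13−9)≡14=o; b(1)→23·(1−9)≡24=y (all mod 26).

cowboy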